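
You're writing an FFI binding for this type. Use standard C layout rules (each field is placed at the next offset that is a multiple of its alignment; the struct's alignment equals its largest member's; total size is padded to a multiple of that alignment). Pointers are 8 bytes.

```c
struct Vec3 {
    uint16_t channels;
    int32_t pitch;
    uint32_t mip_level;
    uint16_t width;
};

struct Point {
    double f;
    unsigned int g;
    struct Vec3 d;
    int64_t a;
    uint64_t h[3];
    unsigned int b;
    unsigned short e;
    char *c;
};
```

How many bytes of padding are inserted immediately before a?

Vec3: channels at 0 (size 2, align 2) → ends 2; pad 2 to align 4 for pitch; pitch at 4 (size 4, align 4) → ends 8; mip_level at 8 (size 4, align 4) → ends 12; width at 12 (size 2, align 2) → ends 14; tail pad 2 to reach multiple of 4; total 16 bytes, alignment 4
f at 0 (size 8, align 8) → ends 8
g at 8 (size 4, align 4) → ends 12
d at 12 (size 16, align 4) → ends 28
pad 4 to align 8 for a
a at 32 (size 8, align 8) → ends 40

4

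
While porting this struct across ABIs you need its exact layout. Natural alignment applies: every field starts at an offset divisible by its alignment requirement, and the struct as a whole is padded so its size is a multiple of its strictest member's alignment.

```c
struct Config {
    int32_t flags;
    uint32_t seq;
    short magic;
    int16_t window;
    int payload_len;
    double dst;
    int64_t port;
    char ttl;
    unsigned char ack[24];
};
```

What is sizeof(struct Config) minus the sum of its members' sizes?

7

0..4  flags  (4B, 4-aligned)
4..8  seq  (4B, 4-aligned)
8..10  magic  (2B, 2-aligned)
10..12  window  (2B, 2-aligned)
12..16  payload_len  (4B, 4-aligned)
16..24  dst  (8B, 8-aligned)
24..32  port  (8B, 8-aligned)
32..33  ttl  (1B, 1-aligned)
33..57  ack  (24B, 1-aligned)
57..64  -- tail padding (7B)
sizeof = 64, alignof = 8
data bytes 57, size 64 → padding 7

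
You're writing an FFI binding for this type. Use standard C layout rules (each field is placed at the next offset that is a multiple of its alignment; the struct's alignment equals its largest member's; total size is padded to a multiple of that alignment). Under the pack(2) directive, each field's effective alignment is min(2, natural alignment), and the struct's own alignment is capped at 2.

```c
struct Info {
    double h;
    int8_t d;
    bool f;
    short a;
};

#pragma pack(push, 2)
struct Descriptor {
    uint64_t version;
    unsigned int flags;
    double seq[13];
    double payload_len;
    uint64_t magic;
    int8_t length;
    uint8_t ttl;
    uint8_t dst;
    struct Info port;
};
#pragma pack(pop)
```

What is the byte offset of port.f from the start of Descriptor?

145

Info: h at 0 (size 8, align 8) → ends 8; d at 8 (size 1, align 1) → ends 9; f at 9 (size 1, align 1) → ends 10; a at 10 (size 2, align 2) → ends 12; tail pad 4 to reach multiple of 8; total 16 bytes, alignment 8
version at 0 (size 8, align 2) → ends 8
flags at 8 (size 4, align 2) → ends 12
seq at 12 (size 104, align 2) → ends 116
payload_len at 116 (size 8, align 2) → ends 124
magic at 124 (size 8, align 2) → ends 132
length at 132 (size 1, align 1) → ends 133
ttl at 133 (size 1, align 1) → ends 134
dst at 134 (size 1, align 1) → ends 135
pad 1 to align 2 for port
port at 136 (size 16, align 2) → ends 152
within Info: f at 9
136 + 9 = 145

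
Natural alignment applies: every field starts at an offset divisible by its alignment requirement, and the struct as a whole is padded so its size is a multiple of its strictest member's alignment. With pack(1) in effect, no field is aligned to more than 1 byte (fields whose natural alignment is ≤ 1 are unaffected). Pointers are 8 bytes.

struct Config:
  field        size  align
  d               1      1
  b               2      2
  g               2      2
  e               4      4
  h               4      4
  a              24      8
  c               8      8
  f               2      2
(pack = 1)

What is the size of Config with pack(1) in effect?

47

0..1  d  (1B, 1-aligned)
1..3  b  (2B, 1-aligned)
3..5  g  (2B, 1-aligned)
5..9  e  (4B, 1-aligned)
9..13  h  (4B, 1-aligned)
13..37  a  (24B, 1-aligned)
37..45  c  (8B, 1-aligned)
45..47  f  (2B, 1-aligned)
sizeof = 47, alignof = 1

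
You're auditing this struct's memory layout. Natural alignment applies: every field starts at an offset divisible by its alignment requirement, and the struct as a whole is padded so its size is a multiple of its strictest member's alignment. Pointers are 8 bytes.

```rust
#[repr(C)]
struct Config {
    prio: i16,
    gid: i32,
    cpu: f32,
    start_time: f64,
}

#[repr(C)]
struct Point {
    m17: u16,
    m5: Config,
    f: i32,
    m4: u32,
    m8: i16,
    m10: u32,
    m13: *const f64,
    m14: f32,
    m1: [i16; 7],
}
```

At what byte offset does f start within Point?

32

Config: prio at 0 (size 2, align 2) → ends 2; pad 2 to align 4 for gid; gid at 4 (size 4, align 4) → ends 8; cpu at 8 (size 4, align 4) → ends 12; pad 4 to align 8 for start_time; start_time at 16 (size 8, align 8) → ends 24; total 24 bytes, alignment 8
m17 at 0 (size 2, align 2) → ends 2
pad 6 to align 8 for m5
m5 at 8 (size 24, align 8) → ends 32
f at 32 (size 4, align 4) → ends 36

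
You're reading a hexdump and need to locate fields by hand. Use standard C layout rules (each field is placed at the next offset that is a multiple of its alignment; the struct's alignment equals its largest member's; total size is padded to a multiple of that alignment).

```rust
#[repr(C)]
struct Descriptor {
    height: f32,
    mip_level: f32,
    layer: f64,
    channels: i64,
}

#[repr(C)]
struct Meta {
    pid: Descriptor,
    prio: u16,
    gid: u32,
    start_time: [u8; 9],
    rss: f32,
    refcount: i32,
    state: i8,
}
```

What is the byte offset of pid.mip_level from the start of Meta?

4

Descriptor: height at 0 (size 4, align 4) → ends 4; mip_level at 4 (size 4, align 4) → ends 8; layer at 8 (size 8, align 8) → ends 16; channels at 16 (size 8, align 8) → ends 24; total 24 bytes, alignment 8
pid at 0 (size 24, align 8) → ends 24
within Descriptor: mip_level at 4
0 + 4 = 4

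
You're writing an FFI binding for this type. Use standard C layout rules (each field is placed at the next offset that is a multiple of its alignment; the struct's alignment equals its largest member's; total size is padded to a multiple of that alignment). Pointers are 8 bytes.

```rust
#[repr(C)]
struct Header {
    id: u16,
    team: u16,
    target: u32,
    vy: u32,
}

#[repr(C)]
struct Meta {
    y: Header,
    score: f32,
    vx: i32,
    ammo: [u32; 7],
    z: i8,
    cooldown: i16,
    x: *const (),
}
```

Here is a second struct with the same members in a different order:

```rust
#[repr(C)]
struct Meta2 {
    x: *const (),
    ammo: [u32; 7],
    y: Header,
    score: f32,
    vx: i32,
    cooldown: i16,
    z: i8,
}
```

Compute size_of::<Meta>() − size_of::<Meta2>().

0

Header: 0..2  id  (2B, 2-aligned); 2..4  team  (2B, 2-aligned); 4..8  target  (4B, 4-aligned); 8..12  vy  (4B, 4-aligned); sizeof = 12, alignof = 4
0..12  y  (12B, 4-aligned)
12..16  score  (4B, 4-aligned)
16..20  vx  (4B, 4-aligned)
20..48  ammo  (28B, 4-aligned)
48..49  z  (1B, 1-aligned)
49..50  -- padding (1B)
50..52  cooldown  (2B, 2-aligned)
52..56  -- padding (4B)
56..64  x  (8B, 8-aligned)
sizeof = 64, alignof = 8
— Meta2 —
0..8  x  (8B, 8-aligned)
8..36  ammo  (28B, 4-aligned)
36..48  y  (12B, 4-aligned)
48..52  score  (4B, 4-aligned)
52..56  vx  (4B, 4-aligned)
56..58  cooldown  (2B, 2-aligned)
58..59  z  (1B, 1-aligned)
59..64  -- tail padding (5B)
sizeof = 64, alignof = 8
64 − 64 = 0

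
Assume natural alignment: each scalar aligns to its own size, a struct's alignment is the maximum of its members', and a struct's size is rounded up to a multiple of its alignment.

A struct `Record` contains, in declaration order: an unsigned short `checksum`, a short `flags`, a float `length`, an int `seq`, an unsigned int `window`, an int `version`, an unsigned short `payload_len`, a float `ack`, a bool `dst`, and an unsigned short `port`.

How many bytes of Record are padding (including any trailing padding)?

@0: checksum [2B, align 2] → 2
@2: flags [2B, align 2] → 4
@4: length [4B, align 4] → 8
@8: seq [4B, align 4] → 12
@12: window [4B, align 4] → 16
@16: version [4B, align 4] → 20
@20: payload_len [2B, align 2] → 22
+2 pad (align 4)
@24: ack [4B, align 4] → 28
@28: dst [1B, align 1] → 29
+1 pad (align 2)
@30: port [2B, align 2] → 32
size 32, align 4
data bytes 29, size 32 → padding 3

3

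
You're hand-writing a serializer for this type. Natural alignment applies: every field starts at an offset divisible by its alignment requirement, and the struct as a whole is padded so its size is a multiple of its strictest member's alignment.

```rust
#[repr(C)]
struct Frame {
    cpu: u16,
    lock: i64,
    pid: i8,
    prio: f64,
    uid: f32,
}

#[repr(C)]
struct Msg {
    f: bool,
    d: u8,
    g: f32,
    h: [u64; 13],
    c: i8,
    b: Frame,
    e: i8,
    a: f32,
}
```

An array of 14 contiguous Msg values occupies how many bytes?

2352

Frame: @0: cpu [2B, align 2] → 2; +6 pad (align 8); @8: lock [8B, align 8] → 16; @16: pid [1B, align 1] → 17; +7 pad (align 8); @24: prio [8B, align 8] → 32; @32: uid [4B, align 4] → 36; +4 tail pad (align 8); size 40, align 8
@0: f [1B, align 1] → 1
@1: d [1B, align 1] → 2
+2 pad (align 4)
@4: g [4B, align 4] → 8
@8: h [104B, align 8] → 112
@112: c [1B, align 1] → 113
+7 pad (align 8)
@120: b [40B, align 8] → 160
@160: e [1B, align 1] → 161
+3 pad (align 4)
@164: a [4B, align 4] → 168
size 168, align 8
array of 14: 14 × 168 = 2352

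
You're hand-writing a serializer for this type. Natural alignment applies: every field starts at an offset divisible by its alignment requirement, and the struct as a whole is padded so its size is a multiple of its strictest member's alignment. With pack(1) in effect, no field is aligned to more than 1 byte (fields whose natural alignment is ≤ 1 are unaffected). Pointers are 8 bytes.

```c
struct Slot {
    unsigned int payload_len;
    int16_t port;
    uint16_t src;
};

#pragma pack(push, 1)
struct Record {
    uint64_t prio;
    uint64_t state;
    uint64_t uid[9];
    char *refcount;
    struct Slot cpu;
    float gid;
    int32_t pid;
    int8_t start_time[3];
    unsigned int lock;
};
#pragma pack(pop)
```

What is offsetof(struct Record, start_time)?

112

Slot: payload_len at 0 (size 4, align 4) → ends 4; port at 4 (size 2, align 2) → ends 6; src at 6 (size 2, align 2) → ends 8; total 8 bytes, alignment 4
prio at 0 (size 8, align 1) → ends 8
state at 8 (size 8, align 1) → ends 16
uid at 16 (size 72, align 1) → ends 88
refcount at 88 (size 8, align 1) → ends 96
cpu at 96 (size 8, align 1) → ends 104
gid at 104 (size 4, align 1) → ends 108
pid at 108 (size 4, align 1) → ends 112
start_time at 112 (size 3, align 1) → ends 115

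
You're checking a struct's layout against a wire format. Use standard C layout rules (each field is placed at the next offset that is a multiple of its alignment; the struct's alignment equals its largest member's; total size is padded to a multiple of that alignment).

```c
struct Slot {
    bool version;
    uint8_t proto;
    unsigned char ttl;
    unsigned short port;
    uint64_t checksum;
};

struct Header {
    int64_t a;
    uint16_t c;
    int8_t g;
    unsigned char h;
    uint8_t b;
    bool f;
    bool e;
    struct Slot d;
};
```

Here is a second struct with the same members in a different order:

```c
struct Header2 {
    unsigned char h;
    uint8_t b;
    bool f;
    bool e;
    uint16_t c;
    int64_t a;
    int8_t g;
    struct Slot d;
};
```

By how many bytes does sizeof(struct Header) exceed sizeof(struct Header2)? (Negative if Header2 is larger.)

Slot: version at 0 (size 1, align 1) → ends 1; proto at 1 (size 1, align 1) → ends 2; ttl at 2 (size 1, align 1) → ends 3; pad 1 to align 2 for port; port at 4 (size 2, align 2) → ends 6; pad 2 to align 8 for checksum; checksum at 8 (size 8, align 8) → ends 16; total 16 bytes, alignment 8
a at 0 (size 8, align 8) → ends 8
c at 8 (size 2, align 2) → ends 10
g at 10 (size 1, align 1) → ends 11
h at 11 (size 1, align 1) → ends 12
b at 12 (size 1, align 1) → ends 13
f at 13 (size 1, align 1) → ends 14
e at 14 (size 1, align 1) → ends 15
pad 1 to align 8 for d
d at 16 (size 16, align 8) → ends 32
total 32 bytes, alignment 8
— Header2 —
h at 0 (size 1, align 1) → ends 1
b at 1 (size 1, align 1) → ends 2
f at 2 (size 1, align 1) → ends 3
e at 3 (size 1, align 1) → ends 4
c at 4 (size 2, align 2) → ends 6
pad 2 to align 8 for a
a at 8 (size 8, align 8) → ends 16
g at 16 (size 1, align 1) → ends 17
pad 7 to align 8 for d
d at 24 (size 16, align 8) → ends 40
total 40 bytes, alignment 8
32 − 40 = -8

-8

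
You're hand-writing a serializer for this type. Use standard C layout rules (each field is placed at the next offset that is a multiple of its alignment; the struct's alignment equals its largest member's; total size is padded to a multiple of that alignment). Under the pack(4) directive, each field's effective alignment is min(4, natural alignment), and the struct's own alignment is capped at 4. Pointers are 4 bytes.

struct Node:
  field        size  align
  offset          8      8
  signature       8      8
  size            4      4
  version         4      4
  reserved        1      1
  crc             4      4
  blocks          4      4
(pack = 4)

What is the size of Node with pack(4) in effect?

36

@0: offset [8B, align 4] → 8
@8: signature [8B, align 4] → 16
@16: size [4B, align 4] → 20
@20: version [4B, align 4] → 24
@24: reserved [1B, align 1] → 25
+3 pad (align 4)
@28: crc [4B, align 4] → 32
@32: blocks [4B, align 4] → 36
size 36, align 4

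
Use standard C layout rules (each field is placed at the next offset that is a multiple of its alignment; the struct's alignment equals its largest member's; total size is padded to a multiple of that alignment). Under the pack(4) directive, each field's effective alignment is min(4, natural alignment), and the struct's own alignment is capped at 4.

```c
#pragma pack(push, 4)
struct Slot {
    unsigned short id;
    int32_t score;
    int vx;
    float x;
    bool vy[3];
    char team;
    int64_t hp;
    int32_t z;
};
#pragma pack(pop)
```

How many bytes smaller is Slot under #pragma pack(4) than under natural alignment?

natural layout:
  id at 0 (size 2, align 2) → ends 2
  pad 2 to align 4 for score
  score at 4 (size 4, align 4) → ends 8
  vx at 8 (size 4, align 4) → ends 12
  x at 12 (size 4, align 4) → ends 16
  vy at 16 (size 3, align 1) → ends 19
  team at 19 (size 1, align 1) → ends 20
  pad 4 to align 8 for hp
  hp at 24 (size 8, align 8) → ends 32
  z at 32 (size 4, align 4) → ends 36
  tail pad 4 to reach multiple of 8
  total 40 bytes, alignment 8
packed(4) layout:
  id at 0 (size 2, align 2) → ends 2
  pad 2 to align 4 for score
  score at 4 (size 4, align 4) → ends 8
  vx at 8 (size 4, align 4) → ends 12
  x at 12 (size 4, align 4) → ends 16
  vy at 16 (size 3, align 1) → ends 19
  team at 19 (size 1, align 1) → ends 20
  hp at 20 (size 8, align 4) → ends 28
  z at 28 (size 4, align 4) → ends 32
  total 32 bytes, alignment 4
40 − 32 = 8

8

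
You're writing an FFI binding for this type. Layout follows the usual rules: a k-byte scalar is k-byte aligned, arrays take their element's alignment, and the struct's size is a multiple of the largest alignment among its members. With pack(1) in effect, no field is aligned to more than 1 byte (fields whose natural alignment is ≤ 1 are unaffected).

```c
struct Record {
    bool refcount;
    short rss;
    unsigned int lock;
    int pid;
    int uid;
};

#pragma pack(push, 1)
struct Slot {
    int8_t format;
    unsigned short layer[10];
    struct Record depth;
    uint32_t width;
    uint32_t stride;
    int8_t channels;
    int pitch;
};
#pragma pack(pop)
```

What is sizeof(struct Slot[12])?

600

Record: @0: refcount [1B, align 1] → 1; +1 pad (align 2); @2: rss [2B, align 2] → 4; @4: lock [4B, align 4] → 8; @8: pid [4B, align 4] → 12; @12: uid [4B, align 4] → 16; size 16, align 4
@0: format [1B, align 1] → 1
@1: layer [20B, align 1] → 21
@21: depth [16B, align 1] → 37
@37: width [4B, align 1] → 41
@41: stride [4B, align 1] → 45
@45: channels [1B, align 1] → 46
@46: pitch [4B, align 1] → 50
size 50, align 1
array of 12: 12 × 50 = 600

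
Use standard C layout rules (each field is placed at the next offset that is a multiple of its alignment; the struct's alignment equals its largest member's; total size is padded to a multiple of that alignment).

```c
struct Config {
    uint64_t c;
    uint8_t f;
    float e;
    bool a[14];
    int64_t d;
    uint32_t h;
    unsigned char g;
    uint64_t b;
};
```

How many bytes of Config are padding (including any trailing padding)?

c at 0 (size 8, align 8) → ends 8
f at 8 (size 1, align 1) → ends 9
pad 3 to align 4 for e
e at 12 (size 4, align 4) → ends 16
a at 16 (size 14, align 1) → ends 30
pad 2 to align 8 for d
d at 32 (size 8, align 8) → ends 40
h at 40 (size 4, align 4) → ends 44
g at 44 (size 1, align 1) → ends 45
pad 3 to align 8 for b
b at 48 (size 8, align 8) → ends 56
total 56 bytes, alignment 8
data bytes 48, size 56 → padding 8

8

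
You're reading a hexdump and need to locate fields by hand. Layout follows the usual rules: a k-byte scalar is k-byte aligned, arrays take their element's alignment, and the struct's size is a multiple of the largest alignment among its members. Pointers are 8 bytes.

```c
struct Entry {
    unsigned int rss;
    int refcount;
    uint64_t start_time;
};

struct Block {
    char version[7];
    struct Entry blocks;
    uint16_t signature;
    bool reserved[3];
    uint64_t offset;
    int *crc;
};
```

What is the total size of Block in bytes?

48 bytes

Entry: rss at 0 (size 4, align 4) → ends 4; refcount at 4 (size 4, align 4) → ends 8; start_time at 8 (size 8, align 8) → ends 16; total 16 bytes, alignment 8
version at 0 (size 7, align 1) → ends 7
pad 1 to align 8 for blocks
blocks at 8 (size 16, align 8) → ends 24
signature at 24 (size 2, align 2) → ends 26
reserved at 26 (size 3, align 1) → ends 29
pad 3 to align 8 for offset
offset at 32 (size 8, align 8) → ends 40
crc at 40 (size 8, align 8) → ends 48
total 48 bytes, alignment 8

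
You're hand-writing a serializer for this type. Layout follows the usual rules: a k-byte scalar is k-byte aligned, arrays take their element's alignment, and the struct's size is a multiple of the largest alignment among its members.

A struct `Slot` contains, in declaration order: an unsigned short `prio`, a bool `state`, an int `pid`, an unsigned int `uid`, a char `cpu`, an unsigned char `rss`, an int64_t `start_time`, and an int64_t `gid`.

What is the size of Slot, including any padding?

32 bytes

prio at 0 (size 2, align 2) → ends 2
state at 2 (size 1, align 1) → ends 3
pad 1 to align 4 for pid
pid at 4 (size 4, align 4) → ends 8
uid at 8 (size 4, align 4) → ends 12
cpu at 12 (size 1, align 1) → ends 13
rss at 13 (size 1, align 1) → ends 14
pad 2 to align 8 for start_time
start_time at 16 (size 8, align 8) → ends 24
gid at 24 (size 8, align 8) → ends 32
total 32 bytes, alignment 8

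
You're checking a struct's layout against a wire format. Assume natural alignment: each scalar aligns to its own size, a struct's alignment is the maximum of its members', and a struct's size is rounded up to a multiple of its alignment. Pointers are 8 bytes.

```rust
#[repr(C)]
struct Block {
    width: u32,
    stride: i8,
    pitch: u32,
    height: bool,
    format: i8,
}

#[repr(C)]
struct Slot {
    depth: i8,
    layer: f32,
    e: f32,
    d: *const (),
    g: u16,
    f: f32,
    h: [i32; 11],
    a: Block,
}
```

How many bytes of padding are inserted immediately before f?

Block: 0..4  width  (4B, 4-aligned); 4..5  stride  (1B, 1-aligned); 5..8  -- padding (3B); 8..12  pitch  (4B, 4-aligned); 12..13  height  (1B, 1-aligned); 13..14  format  (1B, 1-aligned); 14..16  -- tail padding (2B); sizeof = 16, alignof = 4
0..1  depth  (1B, 1-aligned)
1..4  -- padding (3B)
4..8  layer  (4B, 4-aligned)
8..12  e  (4B, 4-aligned)
12..16  -- padding (4B)
16..24  d  (8B, 8-aligned)
24..26  g  (2B, 2-aligned)
26..28  -- padding (2B)
28..32  f  (4B, 4-aligned)

2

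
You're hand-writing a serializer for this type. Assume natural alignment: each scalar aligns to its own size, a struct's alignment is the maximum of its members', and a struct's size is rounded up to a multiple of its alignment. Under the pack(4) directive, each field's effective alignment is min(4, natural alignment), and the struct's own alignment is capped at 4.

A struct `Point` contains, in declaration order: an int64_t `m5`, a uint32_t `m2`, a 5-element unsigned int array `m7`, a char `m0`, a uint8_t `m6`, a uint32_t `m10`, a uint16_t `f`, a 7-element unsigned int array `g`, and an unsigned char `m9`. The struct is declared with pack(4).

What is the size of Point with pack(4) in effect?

76

@0: m5 [8B, align 4] → 8
@8: m2 [4B, align 4] → 12
@12: m7 [20B, align 4] → 32
@32: m0 [1B, align 1] → 33
@33: m6 [1B, align 1] → 34
+2 pad (align 4)
@36: m10 [4B, align 4] → 40
@40: f [2B, align 2] → 42
+2 pad (align 4)
@44: g [28B, align 4] → 72
@72: m9 [1B, align 1] → 73
+3 tail pad (align 4)
size 76, align 4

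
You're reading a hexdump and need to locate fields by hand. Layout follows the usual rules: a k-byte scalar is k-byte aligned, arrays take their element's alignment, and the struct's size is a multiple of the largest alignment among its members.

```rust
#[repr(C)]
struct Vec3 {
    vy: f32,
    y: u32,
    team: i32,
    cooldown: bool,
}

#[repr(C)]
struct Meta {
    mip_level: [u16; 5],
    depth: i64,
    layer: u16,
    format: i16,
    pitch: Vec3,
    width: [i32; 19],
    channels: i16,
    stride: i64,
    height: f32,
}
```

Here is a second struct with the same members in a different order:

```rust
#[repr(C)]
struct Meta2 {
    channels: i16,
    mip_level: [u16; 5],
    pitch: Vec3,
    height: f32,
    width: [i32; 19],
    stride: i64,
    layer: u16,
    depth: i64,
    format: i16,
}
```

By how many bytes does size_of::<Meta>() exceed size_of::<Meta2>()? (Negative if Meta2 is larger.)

Vec3: vy at 0 (size 4, align 4) → ends 4; y at 4 (size 4, align 4) → ends 8; team at 8 (size 4, align 4) → ends 12; cooldown at 12 (size 1, align 1) → ends 13; tail pad 3 to reach multiple of 4; total 16 bytes, alignment 4
mip_level at 0 (size 10, align 2) → ends 10
pad 6 to align 8 for depth
depth at 16 (size 8, align 8) → ends 24
layer at 24 (size 2, align 2) → ends 26
format at 26 (size 2, align 2) → ends 28
pitch at 28 (size 16, align 4) → ends 44
width at 44 (size 76, align 4) → ends 120
channels at 120 (size 2, align 2) → ends 122
pad 6 to align 8 for stride
stride at 128 (size 8, align 8) → ends 136
height at 136 (size 4, align 4) → ends 140
tail pad 4 to reach multiple of 8
total 144 bytes, alignment 8
— Meta2 —
channels at 0 (size 2, align 2) → ends 2
mip_level at 2 (size 10, align 2) → ends 12
pitch at 12 (size 16, align 4) → ends 28
height at 28 (size 4, align 4) → ends 32
width at 32 (size 76, align 4) → ends 108
pad 4 to align 8 for stride
stride at 112 (size 8, align 8) → ends 120
layer at 120 (size 2, align 2) → ends 122
pad 6 to align 8 for depth
depth at 128 (size 8, align 8) → ends 136
format at 136 (size 2, align 2) → ends 138
tail pad 6 to reach multiple of 8
total 144 bytes, alignment 8
144 − 144 = 0

0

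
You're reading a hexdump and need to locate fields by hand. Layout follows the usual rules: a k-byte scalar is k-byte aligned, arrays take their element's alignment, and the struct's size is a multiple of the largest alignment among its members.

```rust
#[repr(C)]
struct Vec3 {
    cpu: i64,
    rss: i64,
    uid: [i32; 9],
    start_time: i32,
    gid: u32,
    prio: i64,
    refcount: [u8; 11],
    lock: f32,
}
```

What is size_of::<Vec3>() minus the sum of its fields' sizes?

0..8  cpu  (8B, 8-aligned)
8..16  rss  (8B, 8-aligned)
16..52  uid  (36B, 4-aligned)
52..56  start_time  (4B, 4-aligned)
56..60  gid  (4B, 4-aligned)
60..64  -- padding (4B)
64..72  prio  (8B, 8-aligned)
72..83  refcount  (11B, 1-aligned)
83..84  -- padding (1B)
84..88  lock  (4B, 4-aligned)
sizeof = 88, alignof = 8
data bytes 83, size 88 → padding 5

5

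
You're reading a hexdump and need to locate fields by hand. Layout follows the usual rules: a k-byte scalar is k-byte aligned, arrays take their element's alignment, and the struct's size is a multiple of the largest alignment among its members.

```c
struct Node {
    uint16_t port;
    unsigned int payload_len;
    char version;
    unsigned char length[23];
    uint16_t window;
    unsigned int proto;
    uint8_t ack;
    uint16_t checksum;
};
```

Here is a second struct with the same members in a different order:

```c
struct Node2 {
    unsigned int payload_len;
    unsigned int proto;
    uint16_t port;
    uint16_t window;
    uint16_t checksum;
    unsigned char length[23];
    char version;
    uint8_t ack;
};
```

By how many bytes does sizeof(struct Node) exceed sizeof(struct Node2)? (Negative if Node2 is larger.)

4

@0: port [2B, align 2] → 2
+2 pad (align 4)
@4: payload_len [4B, align 4] → 8
@8: version [1B, align 1] → 9
@9: length [23B, align 1] → 32
@32: window [2B, align 2] → 34
+2 pad (align 4)
@36: proto [4B, align 4] → 40
@40: ack [1B, align 1] → 41
+1 pad (align 2)
@42: checksum [2B, align 2] → 44
size 44, align 4
— Node2 —
@0: payload_len [4B, align 4] → 4
@4: proto [4B, align 4] → 8
@8: port [2B, align 2] → 10
@10: window [2B, align 2] → 12
@12: checksum [2B, align 2] → 14
@14: length [23B, align 1] → 37
@37: version [1B, align 1] → 38
@38: ack [1B, align 1] → 39
+1 tail pad (align 4)
size 40, align 4
44 − 40 = 4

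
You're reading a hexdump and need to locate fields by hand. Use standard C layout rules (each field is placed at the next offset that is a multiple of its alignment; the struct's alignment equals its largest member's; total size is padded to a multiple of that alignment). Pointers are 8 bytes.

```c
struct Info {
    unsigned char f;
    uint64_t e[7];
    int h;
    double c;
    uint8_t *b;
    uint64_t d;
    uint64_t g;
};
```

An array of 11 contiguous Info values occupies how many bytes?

f at 0 (size 1, align 1) → ends 1
pad 7 to align 8 for e
e at 8 (size 56, align 8) → ends 64
h at 64 (size 4, align 4) → ends 68
pad 4 to align 8 for c
c at 72 (size 8, align 8) → ends 80
b at 80 (size 8, align 8) → ends 88
d at 88 (size 8, align 8) → ends 96
g at 96 (size 8, align 8) → ends 104
total 104 bytes, alignment 8
array of 11: 11 × 104 = 1144

1144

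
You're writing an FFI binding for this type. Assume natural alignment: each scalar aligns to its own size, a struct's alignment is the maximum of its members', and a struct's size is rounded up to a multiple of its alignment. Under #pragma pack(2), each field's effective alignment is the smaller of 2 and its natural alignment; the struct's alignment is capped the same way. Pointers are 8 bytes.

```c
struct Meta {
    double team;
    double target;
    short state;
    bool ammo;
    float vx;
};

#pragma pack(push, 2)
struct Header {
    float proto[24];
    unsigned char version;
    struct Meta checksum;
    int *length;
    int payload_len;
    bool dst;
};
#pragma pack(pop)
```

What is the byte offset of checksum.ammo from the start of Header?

116

Meta: team at 0 (size 8, align 8) → ends 8; target at 8 (size 8, align 8) → ends 16; state at 16 (size 2, align 2) → ends 18; ammo at 18 (size 1, align 1) → ends 19; pad 1 to align 4 for vx; vx at 20 (size 4, align 4) → ends 24; total 24 bytes, alignment 8
proto at 0 (size 96, align 2) → ends 96
version at 96 (size 1, align 1) → ends 97
pad 1 to align 2 for checksum
checksum at 98 (size 24, align 2) → ends 122
within Meta: ammo at 18
98 + 18 = 116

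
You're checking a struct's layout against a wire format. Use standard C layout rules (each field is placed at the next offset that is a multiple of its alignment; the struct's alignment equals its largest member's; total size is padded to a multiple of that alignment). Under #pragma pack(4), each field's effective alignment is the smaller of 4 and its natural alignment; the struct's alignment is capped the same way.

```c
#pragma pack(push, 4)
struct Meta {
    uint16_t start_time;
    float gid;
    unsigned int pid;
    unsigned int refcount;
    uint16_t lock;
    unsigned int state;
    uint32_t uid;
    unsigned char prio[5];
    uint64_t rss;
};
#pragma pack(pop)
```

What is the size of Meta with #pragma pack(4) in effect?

@0: start_time [2B, align 2] → 2
+2 pad (align 4)
@4: gid [4B, align 4] → 8
@8: pid [4B, align 4] → 12
@12: refcount [4B, align 4] → 16
@16: lock [2B, align 2] → 18
+2 pad (align 4)
@20: state [4B, align 4] → 24
@24: uid [4B, align 4] → 28
@28: prio [5B, align 1] → 33
+3 pad (align 4)
@36: rss [8B, align 4] → 44
size 44, align 4

44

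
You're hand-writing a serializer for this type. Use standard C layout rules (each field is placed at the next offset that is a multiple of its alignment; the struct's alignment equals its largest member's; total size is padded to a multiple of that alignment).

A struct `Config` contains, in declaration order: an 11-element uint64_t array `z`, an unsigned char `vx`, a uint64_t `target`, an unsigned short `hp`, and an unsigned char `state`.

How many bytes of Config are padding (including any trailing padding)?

z at 0 (size 88, align 8) → ends 88
vx at 88 (size 1, align 1) → ends 89
pad 7 to align 8 for target
target at 96 (size 8, align 8) → ends 104
hp at 104 (size 2, align 2) → ends 106
state at 106 (size 1, align 1) → ends 107
tail pad 5 to reach multiple of 8
total 112 bytes, alignment 8
data bytes 100, size 112 → padding 12

12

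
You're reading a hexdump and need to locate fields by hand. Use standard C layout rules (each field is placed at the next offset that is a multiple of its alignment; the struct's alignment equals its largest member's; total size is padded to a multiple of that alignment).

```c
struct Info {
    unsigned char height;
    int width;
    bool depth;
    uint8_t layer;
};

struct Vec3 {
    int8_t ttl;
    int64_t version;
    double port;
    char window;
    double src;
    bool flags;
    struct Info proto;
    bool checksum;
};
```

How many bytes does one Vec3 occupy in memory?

64 bytes

Info: 0..1  height  (1B, 1-aligned); 1..4  -- padding (3B); 4..8  width  (4B, 4-aligned); 8..9  depth  (1B, 1-aligned); 9..10  layer  (1B, 1-aligned); 10..12  -- tail padding (2B); sizeof = 12, alignof = 4
0..1  ttl  (1B, 1-aligned)
1..8  -- padding (7B)
8..16  version  (8B, 8-aligned)
16..24  port  (8B, 8-aligned)
24..25  window  (1B, 1-aligned)
25..32  -- padding (7B)
32..40  src  (8B, 8-aligned)
40..41  flags  (1B, 1-aligned)
41..44  -- padding (3B)
44..56  proto  (12B, 4-aligned)
56..57  checksum  (1B, 1-aligned)
57..64  -- tail padding (7B)
sizeof = 64, alignof = 8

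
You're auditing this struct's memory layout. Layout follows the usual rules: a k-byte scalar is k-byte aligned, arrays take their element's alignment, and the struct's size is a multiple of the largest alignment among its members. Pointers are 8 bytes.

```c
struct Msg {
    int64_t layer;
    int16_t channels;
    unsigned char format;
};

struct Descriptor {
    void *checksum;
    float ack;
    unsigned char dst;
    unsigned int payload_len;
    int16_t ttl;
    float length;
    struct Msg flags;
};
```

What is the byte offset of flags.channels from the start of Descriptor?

40

Msg: layer at 0 (size 8, align 8) → ends 8; channels at 8 (size 2, align 2) → ends 10; format at 10 (size 1, align 1) → ends 11; tail pad 5 to reach multiple of 8; total 16 bytes, alignment 8
checksum at 0 (size 8, align 8) → ends 8
ack at 8 (size 4, align 4) → ends 12
dst at 12 (size 1, align 1) → ends 13
pad 3 to align 4 for payload_len
payload_len at 16 (size 4, align 4) → ends 20
ttl at 20 (size 2, align 2) → ends 22
pad 2 to align 4 for length
length at 24 (size 4, align 4) → ends 28
pad 4 to align 8 for flags
flags at 32 (size 16, align 8) → ends 48
within Msg: channels at 8
32 + 8 = 40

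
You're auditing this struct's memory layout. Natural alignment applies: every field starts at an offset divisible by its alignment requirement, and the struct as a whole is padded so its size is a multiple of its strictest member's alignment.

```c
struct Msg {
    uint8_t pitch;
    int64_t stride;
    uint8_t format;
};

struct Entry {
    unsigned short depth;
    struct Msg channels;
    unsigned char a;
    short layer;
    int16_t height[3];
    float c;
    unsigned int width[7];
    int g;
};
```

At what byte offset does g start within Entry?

Msg: pitch at 0 (size 1, align 1) → ends 1; pad 7 to align 8 for stride; stride at 8 (size 8, align 8) → ends 16; format at 16 (size 1, align 1) → ends 17; tail pad 7 to reach multiple of 8; total 24 bytes, alignment 8
depth at 0 (size 2, align 2) → ends 2
pad 6 to align 8 for channels
channels at 8 (size 24, align 8) → ends 32
a at 32 (size 1, align 1) → ends 33
pad 1 to align 2 for layer
layer at 34 (size 2, align 2) → ends 36
height at 36 (size 6, align 2) → ends 42
pad 2 to align 4 for c
c at 44 (size 4, align 4) → ends 48
width at 48 (size 28, align 4) → ends 76
g at 76 (size 4, align 4) → ends 80

76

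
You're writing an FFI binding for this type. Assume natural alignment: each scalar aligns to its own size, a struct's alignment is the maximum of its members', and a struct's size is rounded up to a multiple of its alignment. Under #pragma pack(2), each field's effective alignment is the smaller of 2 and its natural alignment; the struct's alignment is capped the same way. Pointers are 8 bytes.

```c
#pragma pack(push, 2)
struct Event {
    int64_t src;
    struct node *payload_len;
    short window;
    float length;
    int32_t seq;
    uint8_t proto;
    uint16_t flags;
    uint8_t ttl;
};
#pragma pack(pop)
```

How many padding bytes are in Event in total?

@0: src [8B, align 2] → 8
@8: payload_len [8B, align 2] → 16
@16: window [2B, align 2] → 18
@18: length [4B, align 2] → 22
@22: seq [4B, align 2] → 26
@26: proto [1B, align 1] → 27
+1 pad (align 2)
@28: flags [2B, align 2] → 30
@30: ttl [1B, align 1] → 31
+1 tail pad (align 2)
size 32, align 2
data bytes 30, size 32 → padding 2

2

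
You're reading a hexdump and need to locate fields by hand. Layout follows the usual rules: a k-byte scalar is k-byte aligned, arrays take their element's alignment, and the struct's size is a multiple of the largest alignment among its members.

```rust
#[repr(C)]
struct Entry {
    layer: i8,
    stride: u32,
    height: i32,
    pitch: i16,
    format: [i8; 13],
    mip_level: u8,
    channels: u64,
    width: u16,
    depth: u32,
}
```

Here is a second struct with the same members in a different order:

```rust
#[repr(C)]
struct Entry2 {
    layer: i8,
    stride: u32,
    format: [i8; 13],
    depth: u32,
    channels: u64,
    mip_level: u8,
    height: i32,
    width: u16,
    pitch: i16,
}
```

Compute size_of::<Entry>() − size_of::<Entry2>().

-8

layer at 0 (size 1, align 1) → ends 1
pad 3 to align 4 for stride
stride at 4 (size 4, align 4) → ends 8
height at 8 (size 4, align 4) → ends 12
pitch at 12 (size 2, align 2) → ends 14
format at 14 (size 13, align 1) → ends 27
mip_level at 27 (size 1, align 1) → ends 28
pad 4 to align 8 for channels
channels at 32 (size 8, align 8) → ends 40
width at 40 (size 2, align 2) → ends 42
pad 2 to align 4 for depth
depth at 44 (size 4, align 4) → ends 48
total 48 bytes, alignment 8
— Entry2 —
layer at 0 (size 1, align 1) → ends 1
pad 3 to align 4 for stride
stride at 4 (size 4, align 4) → ends 8
format at 8 (size 13, align 1) → ends 21
pad 3 to align 4 for depth
depth at 24 (size 4, align 4) → ends 28
pad 4 to align 8 for channels
channels at 32 (size 8, align 8) → ends 40
mip_level at 40 (size 1, align 1) → ends 41
pad 3 to align 4 for height
height at 44 (size 4, align 4) → ends 48
width at 48 (size 2, align 2) → ends 50
pitch at 50 (size 2, align 2) → ends 52
tail pad 4 to reach multiple of 8
total 56 bytes, alignment 8
48 − 56 = -8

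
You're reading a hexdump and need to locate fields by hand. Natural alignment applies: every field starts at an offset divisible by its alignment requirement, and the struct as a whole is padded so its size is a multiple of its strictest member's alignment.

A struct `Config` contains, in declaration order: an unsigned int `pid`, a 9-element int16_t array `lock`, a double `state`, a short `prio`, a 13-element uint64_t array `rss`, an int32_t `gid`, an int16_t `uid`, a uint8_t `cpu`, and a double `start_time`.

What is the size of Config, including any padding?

160

@0: pid [4B, align 4] → 4
@4: lock [18B, align 2] → 22
+2 pad (align 8)
@24: state [8B, align 8] → 32
@32: prio [2B, align 2] → 34
+6 pad (align 8)
@40: rss [104B, align 8] → 144
@144: gid [4B, align 4] → 148
@148: uid [2B, align 2] → 150
@150: cpu [1B, align 1] → 151
+1 pad (align 8)
@152: start_time [8B, align 8] → 160
size 160, align 8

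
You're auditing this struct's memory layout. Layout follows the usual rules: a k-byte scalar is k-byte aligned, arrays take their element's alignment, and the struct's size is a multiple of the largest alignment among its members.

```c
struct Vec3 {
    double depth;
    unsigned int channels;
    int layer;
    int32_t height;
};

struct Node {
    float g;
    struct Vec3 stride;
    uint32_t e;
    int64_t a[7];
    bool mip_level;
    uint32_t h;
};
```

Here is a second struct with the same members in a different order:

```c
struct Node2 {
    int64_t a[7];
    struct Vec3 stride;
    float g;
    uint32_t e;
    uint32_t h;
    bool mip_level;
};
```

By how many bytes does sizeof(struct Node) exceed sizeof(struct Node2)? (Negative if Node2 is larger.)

8

Vec3: depth at 0 (size 8, align 8) → ends 8; channels at 8 (size 4, align 4) → ends 12; layer at 12 (size 4, align 4) → ends 16; height at 16 (size 4, align 4) → ends 20; tail pad 4 to reach multiple of 8; total 24 bytes, alignment 8
g at 0 (size 4, align 4) → ends 4
pad 4 to align 8 for stride
stride at 8 (size 24, align 8) → ends 32
e at 32 (size 4, align 4) → ends 36
pad 4 to align 8 for a
a at 40 (size 56, align 8) → ends 96
mip_level at 96 (size 1, align 1) → ends 97
pad 3 to align 4 for h
h at 100 (size 4, align 4) → ends 104
total 104 bytes, alignment 8
— Node2 —
a at 0 (size 56, align 8) → ends 56
stride at 56 (size 24, align 8) → ends 80
g at 80 (size 4, align 4) → ends 84
e at 84 (size 4, align 4) → ends 88
h at 88 (size 4, align 4) → ends 92
mip_level at 92 (size 1, align 1) → ends 93
tail pad 3 to reach multiple of 8
total 96 bytes, alignment 8
104 − 96 = 8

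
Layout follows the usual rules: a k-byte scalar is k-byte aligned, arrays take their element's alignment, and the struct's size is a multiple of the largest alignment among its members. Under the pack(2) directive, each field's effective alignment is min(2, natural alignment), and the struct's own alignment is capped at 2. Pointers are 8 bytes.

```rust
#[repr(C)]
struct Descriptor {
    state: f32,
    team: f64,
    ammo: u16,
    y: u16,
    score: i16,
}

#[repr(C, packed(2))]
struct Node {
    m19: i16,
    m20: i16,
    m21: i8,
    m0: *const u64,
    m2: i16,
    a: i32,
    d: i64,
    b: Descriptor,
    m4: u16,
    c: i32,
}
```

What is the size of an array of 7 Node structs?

406

Descriptor: 0..4  state  (4B, 4-aligned); 4..8  -- padding (4B); 8..16  team  (8B, 8-aligned); 16..18  ammo  (2B, 2-aligned); 18..20  y  (2B, 2-aligned); 20..22  score  (2B, 2-aligned); 22..24  -- tail padding (2B); sizeof = 24, alignof = 8
0..2  m19  (2B, 2-aligned)
2..4  m20  (2B, 2-aligned)
4..5  m21  (1B, 1-aligned)
5..6  -- padding (1B)
6..14  m0  (8B, 2-aligned)
14..16  m2  (2B, 2-aligned)
16..20  a  (4B, 2-aligned)
20..28  d  (8B, 2-aligned)
28..52  b  (24B, 2-aligned)
52..54  m4  (2B, 2-aligned)
54..58  c  (4B, 2-aligned)
sizeof = 58, alignof = 2
array of 7: 7 × 58 = 406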